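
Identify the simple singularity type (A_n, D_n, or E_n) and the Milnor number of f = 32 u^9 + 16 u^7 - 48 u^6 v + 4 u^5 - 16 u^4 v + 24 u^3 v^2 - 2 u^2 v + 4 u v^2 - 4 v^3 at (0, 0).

Type D_{4}, Milnor number mu = 4.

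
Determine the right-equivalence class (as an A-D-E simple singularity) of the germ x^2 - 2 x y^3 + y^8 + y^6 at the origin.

A_7

The Hessian of f at 0 has rank 1. Corank 1: A-series; mu = 7 gives A_7.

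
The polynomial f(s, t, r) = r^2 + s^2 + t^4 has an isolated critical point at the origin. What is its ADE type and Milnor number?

The Hessian of f at 0 has rank 2. Corank 1: A-series; mu = 3 gives A_3.

Type A_{3}, Milnor number mu = 3.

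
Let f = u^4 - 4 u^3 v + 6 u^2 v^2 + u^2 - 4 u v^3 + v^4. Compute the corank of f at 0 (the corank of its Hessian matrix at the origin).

1

Hessian at 0 has rank 1.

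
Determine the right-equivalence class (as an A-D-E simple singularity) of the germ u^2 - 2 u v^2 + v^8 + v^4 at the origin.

The Hessian of f at 0 has rank 1. Corank 1: A-series; mu = 7 gives A_7.

A_7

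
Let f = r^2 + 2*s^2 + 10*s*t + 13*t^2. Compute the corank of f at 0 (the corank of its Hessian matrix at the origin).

Hessian at 0 has rank 3.

0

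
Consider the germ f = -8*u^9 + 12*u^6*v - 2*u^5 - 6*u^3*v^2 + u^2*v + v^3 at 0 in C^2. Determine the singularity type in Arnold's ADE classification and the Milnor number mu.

Type D_4, Milnor number mu = 4.

The Hessian of f at 0 has rank 0. Corank 2; j^3 = v*(u^2 + v^2) splits into three distinct lines over C (the quadratic factor has nonzero discriminant), so D_4.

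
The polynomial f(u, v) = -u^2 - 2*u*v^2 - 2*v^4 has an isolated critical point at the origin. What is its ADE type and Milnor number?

The Hessian of f at 0 has rank 1. Corank 1: A-series; mu = 3 gives A_3.

Type A_{3}, Milnor number mu = 3.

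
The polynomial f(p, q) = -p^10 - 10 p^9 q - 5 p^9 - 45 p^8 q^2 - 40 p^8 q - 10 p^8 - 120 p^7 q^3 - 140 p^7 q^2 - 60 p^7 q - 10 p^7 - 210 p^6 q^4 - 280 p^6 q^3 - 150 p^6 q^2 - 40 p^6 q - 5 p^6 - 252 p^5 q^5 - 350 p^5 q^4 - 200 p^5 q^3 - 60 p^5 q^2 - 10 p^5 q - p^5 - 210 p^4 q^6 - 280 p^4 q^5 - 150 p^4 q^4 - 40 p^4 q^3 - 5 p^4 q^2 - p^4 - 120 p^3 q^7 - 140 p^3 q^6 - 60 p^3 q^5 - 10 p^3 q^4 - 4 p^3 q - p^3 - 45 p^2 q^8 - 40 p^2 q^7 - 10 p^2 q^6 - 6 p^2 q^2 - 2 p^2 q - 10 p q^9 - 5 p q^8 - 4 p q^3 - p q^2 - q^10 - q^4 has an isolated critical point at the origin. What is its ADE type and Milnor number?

Type D_{6}, Milnor number mu = 6.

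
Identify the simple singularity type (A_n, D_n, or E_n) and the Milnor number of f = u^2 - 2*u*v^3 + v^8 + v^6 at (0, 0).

The Hessian of f at 0 is [[2, 0], [0, 0]] with rank 1, so corank 1. A Groebner basis of the Jacobian ideal J(f) in C{u,v} is {u^3, u^2*v, -u + v^3}; counting standard monomials gives mu = 7. Corank 1: A-series; mu = 7 gives A_7.

Type A7, Milnor number mu = 7.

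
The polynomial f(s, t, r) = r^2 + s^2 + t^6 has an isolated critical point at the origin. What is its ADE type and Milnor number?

Type A_5, Milnor number mu = 5.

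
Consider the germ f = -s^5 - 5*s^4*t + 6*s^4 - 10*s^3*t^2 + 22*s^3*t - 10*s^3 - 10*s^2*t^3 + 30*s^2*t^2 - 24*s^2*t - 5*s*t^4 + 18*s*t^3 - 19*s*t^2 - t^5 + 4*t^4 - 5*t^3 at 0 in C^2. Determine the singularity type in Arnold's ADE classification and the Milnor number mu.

Type D4, Milnor number mu = 4.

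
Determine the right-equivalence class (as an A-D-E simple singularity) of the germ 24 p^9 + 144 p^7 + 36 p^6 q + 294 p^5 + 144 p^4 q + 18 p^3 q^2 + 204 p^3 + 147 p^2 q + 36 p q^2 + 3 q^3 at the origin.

The Hessian of f at 0 is [[0, 0], [0, 0]] with rank 0, so corank 2. A Groebner basis of the Jacobian ideal J(f) in C{p,q} is {q^3, p^2 - 3*q^2/47, p*q + 12*q^2/47}; counting standard monomials gives mu = 4. Corank 2; j^3 = 3*(4*p + q)*(17*p^2 + 8*p*q + q^2) splits into three distinct lines over C (the quadratic factor has nonzero discriminant), so D_4.

D_4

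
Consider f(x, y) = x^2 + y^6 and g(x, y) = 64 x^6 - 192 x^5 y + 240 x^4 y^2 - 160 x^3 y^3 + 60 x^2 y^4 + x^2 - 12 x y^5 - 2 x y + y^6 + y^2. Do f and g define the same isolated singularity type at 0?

Yes.

The Hessian of f at 0 has rank 1. Corank 1: A-series; mu = 5 gives A_5. The Hessian of g at 0 has rank 1. Corank 1: A-series; mu = 5 gives A_5. Both have type A_5, hence right-equivalent.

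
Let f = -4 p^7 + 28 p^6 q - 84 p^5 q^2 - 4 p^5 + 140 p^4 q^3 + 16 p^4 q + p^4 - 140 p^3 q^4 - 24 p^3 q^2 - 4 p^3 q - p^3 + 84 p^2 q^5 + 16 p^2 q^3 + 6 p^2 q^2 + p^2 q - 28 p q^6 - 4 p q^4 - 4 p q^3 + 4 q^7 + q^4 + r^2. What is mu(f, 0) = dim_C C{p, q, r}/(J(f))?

The Hessian of f at 0 is [[0, 0, 0], [0, 0, 0], [0, 0, 2]] with rank 1, so corank 2. A Groebner basis of the Jacobian ideal J(f) in C{p,q,r} is {p*q^2, p*q/4 + q^3, p^2 - p*q, r}; counting standard monomials gives mu = 5. Corank 2; j^3 = -p^2*(p - q) has shape L^2 M (L != M), so D-series; mu = 5 gives D_5.

5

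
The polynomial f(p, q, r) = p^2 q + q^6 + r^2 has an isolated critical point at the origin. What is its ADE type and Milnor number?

Type D_7, Milnor number mu = 7.

The Hessian of f at 0 has rank 1. Corank 2; j^3 = p^2*q has shape L^2 M (L != M), so D-series; mu = 7 gives D_7.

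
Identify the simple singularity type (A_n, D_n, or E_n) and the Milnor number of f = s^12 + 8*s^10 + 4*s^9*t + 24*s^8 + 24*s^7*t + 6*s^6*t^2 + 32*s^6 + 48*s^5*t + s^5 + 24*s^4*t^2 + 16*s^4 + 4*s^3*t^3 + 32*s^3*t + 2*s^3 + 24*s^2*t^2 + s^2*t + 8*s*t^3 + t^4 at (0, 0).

The Hessian of f at 0 is [[0, 0], [0, 0]] with rank 0, so corank 2. A Groebner basis of the Jacobian ideal J(f) in C{s,t} is {s*t^2, -s*t/8 + t^3, s^2 + s*t/2}; counting standard monomials gives mu = 5. Corank 2; j^3 = s^2*(2*s + t) has shape L^2 M (L != M), so D-series; mu = 5 gives D_5.

Type D5, Milnor number mu = 5.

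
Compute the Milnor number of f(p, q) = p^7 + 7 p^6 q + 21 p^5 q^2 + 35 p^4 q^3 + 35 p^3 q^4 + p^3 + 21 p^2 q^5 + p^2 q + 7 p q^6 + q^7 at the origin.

8

The Hessian of f at 0 has rank 0. Corank 2; j^3 = p^2*(p + q) has shape L^2 M (L != M), so D-series; mu = 8 gives D_8.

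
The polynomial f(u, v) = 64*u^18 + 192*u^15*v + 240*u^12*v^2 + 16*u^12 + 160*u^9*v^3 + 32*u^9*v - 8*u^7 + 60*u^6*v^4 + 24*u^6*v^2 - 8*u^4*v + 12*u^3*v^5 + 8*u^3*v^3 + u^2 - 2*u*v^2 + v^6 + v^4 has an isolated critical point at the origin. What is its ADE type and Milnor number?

Type A_{5}, Milnor number mu = 5.

The Hessian of f at 0 has rank 1. Corank 1: A-series; mu = 5 gives A_5.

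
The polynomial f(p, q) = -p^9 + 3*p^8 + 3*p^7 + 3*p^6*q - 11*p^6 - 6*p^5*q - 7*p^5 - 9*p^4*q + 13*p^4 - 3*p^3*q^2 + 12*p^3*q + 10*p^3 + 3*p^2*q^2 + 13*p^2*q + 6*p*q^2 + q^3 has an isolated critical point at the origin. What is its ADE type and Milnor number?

The Hessian of f at 0 is [[0, 0], [0, 0]] with rank 0, so corank 2. A Groebner basis of the Jacobian ideal J(f) in C{p,q} is {q^3, p^2 - 3*q^2/11, p*q + 6*q^2/11}; counting standard monomials gives mu = 4. Corank 2; j^3 = (2*p + q)*(5*p^2 + 4*p*q + q^2) splits into three distinct lines over C (the quadratic factor has nonzero discriminant), so D_4.

Type D_4, Milnor number mu = 4.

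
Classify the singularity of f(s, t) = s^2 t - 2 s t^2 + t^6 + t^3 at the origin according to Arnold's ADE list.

The Hessian of f at 0 is [[0, 0], [0, 0]] with rank 0, so corank 2. A Groebner basis of the Jacobian ideal J(f) in C{s,t} is {s^2/6 + t^5 - t^2/6, s^3 - t^3, s*t - t^2}; counting standard monomials gives mu = 7. Corank 2; j^3 = t*(s - t)^2 has shape L^2 M (L != M), so D-series; mu = 7 gives D_7.

D7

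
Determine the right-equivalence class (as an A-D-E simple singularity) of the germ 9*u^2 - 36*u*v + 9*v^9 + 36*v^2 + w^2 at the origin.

A_8

The Hessian of f at 0 has rank 2. Corank 1: A-series; mu = 8 gives A_8.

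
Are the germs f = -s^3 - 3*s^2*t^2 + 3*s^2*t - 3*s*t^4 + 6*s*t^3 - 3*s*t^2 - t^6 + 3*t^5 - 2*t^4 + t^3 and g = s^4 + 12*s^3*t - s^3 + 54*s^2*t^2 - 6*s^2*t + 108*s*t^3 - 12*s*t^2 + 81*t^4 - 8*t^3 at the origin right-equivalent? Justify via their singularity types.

Yes.

The Hessian of f at 0 has rank 0. Corank 2; j^3 = -(s - t)^3 is a perfect cube, so E-series; the 4-jet and mu = 6 give E_6. The Hessian of g at 0 has rank 0. Corank 2; j^3 = -(s + 2*t)^3 is a perfect cube, so E-series; the 4-jet and mu = 6 give E_6. Both have type E_6, hence right-equivalent.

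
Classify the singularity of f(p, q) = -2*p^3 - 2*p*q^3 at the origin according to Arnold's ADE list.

The Hessian of f at 0 is [[0, 0], [0, 0]] with rank 0, so corank 2. A Groebner basis of the Jacobian ideal J(f) in C{p,q} is {p^3, p*q^2, 3*p^2 + q^3}; counting standard monomials gives mu = 7. Corank 2; j^3 = -2*p^3 is a perfect cube, so E-series; the 4-jet and mu = 7 give E_7.

E_7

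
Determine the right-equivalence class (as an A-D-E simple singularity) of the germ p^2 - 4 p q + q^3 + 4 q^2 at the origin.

A_2

The Hessian of f at 0 has rank 1. Corank 1: A-series; mu = 2 gives A_2.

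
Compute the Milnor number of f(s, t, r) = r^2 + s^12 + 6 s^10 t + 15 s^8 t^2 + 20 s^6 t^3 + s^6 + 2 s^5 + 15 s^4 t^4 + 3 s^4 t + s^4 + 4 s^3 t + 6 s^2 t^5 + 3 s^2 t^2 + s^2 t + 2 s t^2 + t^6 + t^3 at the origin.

The Hessian of f at 0 has rank 1. Corank 2; j^3 = t*(s + t)^2 has shape L^2 M (L != M), so D-series; mu = 7 gives D_7.

7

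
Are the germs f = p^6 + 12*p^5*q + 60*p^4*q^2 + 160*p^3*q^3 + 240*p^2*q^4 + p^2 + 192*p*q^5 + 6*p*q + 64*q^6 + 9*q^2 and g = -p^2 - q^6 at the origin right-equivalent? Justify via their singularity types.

Yes.

The Hessian of f at 0 has rank 1. Corank 1: A-series; mu = 5 gives A_5. The Hessian of g at 0 has rank 1. Corank 1: A-series; mu = 5 gives A_5. Both have type A_5, hence right-equivalent.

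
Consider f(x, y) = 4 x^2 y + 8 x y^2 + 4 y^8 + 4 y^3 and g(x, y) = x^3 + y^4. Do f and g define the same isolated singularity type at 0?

The Hessian of f at 0 has rank 0. Corank 2; j^3 = 4*y*(x + y)^2 has shape L^2 M (L != M), so D-series; mu = 9 gives D_9. The Hessian of g at 0 has rank 0. Corank 2; j^3 = x^3 is a perfect cube, so E-series; the 4-jet and mu = 6 give E_6. f is D_9 but g is E_6, hence not right-equivalent.

No.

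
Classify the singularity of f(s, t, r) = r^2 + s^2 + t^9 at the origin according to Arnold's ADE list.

The Hessian of f at 0 is [[2, 0, 0], [0, 0, 0], [0, 0, 2]] with rank 2, so corank 1. A Groebner basis of the Jacobian ideal J(f) in C{s,t,r} is {t^8, s, r}; counting standard monomials gives mu = 8. Corank 1: A-series; mu = 8 gives A_8.

A_{8}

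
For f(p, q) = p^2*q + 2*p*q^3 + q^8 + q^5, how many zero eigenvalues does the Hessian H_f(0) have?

2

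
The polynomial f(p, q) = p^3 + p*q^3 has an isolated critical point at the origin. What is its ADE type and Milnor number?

Type E7, Milnor number mu = 7.

The Hessian of f at 0 is [[0, 0], [0, 0]] with rank 0, so corank 2. A Groebner basis of the Jacobian ideal J(f) in C{p,q} is {p^3, p*q^2, 3*p^2 + q^3}; counting standard monomials gives mu = 7. Corank 2; j^3 = p^3 is a perfect cube, so E-series; the 4-jet and mu = 7 give E_7.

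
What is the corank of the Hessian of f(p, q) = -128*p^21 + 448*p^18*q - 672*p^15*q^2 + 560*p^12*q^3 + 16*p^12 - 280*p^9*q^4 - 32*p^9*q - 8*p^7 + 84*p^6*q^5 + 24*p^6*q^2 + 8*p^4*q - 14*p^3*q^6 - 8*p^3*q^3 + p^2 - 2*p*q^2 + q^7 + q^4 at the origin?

1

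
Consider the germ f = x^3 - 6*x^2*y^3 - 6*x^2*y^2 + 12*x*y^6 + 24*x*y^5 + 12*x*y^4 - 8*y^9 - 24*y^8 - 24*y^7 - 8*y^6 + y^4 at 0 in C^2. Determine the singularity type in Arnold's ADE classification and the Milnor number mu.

The Hessian of f at 0 has rank 0. Corank 2; j^3 = x^3 is a perfect cube, so E-series; the 4-jet and mu = 6 give E_6.

Type E_{6}, Milnor number mu = 6.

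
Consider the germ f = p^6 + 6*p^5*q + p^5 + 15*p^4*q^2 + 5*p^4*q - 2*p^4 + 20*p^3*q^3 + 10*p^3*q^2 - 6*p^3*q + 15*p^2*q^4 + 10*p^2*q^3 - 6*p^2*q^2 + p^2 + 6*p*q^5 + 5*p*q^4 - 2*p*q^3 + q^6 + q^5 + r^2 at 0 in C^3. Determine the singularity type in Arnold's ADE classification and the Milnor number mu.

The Hessian of f at 0 has rank 2. Corank 1: A-series; mu = 4 gives A_4.

Type A4, Milnor number mu = 4.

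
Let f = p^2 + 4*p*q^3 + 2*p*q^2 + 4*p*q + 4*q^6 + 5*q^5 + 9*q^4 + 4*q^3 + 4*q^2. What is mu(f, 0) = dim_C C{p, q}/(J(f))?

4

The Hessian of f at 0 has rank 1. Corank 1: A-series; mu = 4 gives A_4.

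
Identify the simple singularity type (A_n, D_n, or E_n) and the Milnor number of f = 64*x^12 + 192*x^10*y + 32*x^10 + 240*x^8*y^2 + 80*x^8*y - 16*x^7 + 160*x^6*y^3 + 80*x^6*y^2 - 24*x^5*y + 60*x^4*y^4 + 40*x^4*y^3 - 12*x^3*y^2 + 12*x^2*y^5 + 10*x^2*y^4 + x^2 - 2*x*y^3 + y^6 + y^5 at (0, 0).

Type A_4, Milnor number mu = 4.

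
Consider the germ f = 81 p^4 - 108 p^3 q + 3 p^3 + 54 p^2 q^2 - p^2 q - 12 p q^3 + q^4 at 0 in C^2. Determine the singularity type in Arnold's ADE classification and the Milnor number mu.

Type D_5, Milnor number mu = 5.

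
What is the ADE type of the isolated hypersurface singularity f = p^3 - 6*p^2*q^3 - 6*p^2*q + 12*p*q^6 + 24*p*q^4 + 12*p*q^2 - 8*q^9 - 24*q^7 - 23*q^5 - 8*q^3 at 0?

E_8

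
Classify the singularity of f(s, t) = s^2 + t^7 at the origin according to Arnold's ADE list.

The Hessian of f at 0 has rank 1. Corank 1: A-series; mu = 6 gives A_6.

A_6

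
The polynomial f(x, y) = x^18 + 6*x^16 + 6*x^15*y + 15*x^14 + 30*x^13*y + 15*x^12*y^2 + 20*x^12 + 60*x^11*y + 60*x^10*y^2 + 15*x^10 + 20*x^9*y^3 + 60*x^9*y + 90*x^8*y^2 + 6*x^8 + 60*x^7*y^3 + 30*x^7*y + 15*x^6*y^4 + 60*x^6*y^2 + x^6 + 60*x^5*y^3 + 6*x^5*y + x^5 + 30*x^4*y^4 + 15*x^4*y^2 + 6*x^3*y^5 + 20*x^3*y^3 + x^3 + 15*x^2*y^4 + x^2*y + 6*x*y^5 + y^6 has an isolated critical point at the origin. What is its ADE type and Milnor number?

The Hessian of f at 0 is [[0, 0], [0, 0]] with rank 0, so corank 2. A Groebner basis of the Jacobian ideal J(f) in C{x,y} is {-x*y/6 + y^5, x*y^2, x^2 + x*y}; counting standard monomials gives mu = 7. Corank 2; j^3 = x^2*(x + y) has shape L^2 M (L != M), so D-series; mu = 7 gives D_7.

Type D_{7}, Milnor number mu = 7.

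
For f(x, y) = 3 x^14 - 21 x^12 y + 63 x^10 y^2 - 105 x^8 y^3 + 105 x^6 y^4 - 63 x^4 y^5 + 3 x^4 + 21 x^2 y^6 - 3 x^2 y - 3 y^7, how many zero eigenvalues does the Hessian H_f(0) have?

2

Hessian at 0 has rank 0.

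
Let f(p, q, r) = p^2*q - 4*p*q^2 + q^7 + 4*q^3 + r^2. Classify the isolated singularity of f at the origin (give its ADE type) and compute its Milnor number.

The Hessian of f at 0 has rank 1. Corank 2; j^3 = q*(p - 2*q)^2 has shape L^2 M (L != M), so D-series; mu = 8 gives D_8.

Type D_8, Milnor number mu = 8.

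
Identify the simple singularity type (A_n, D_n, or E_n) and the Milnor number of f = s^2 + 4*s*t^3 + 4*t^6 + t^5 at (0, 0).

Type A_4, Milnor number mu = 4.

The Hessian of f at 0 is [[2, 0], [0, 0]] with rank 1, so corank 1. A Groebner basis of the Jacobian ideal J(f) in C{s,t} is {s/2 + t^3, s^2, s*t}; counting standard monomials gives mu = 4. Corank 1: A-series; mu = 4 gives A_4.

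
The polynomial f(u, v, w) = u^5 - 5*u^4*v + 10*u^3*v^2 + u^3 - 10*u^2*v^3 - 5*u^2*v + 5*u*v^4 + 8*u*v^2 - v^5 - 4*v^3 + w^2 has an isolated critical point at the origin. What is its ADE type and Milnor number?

Type D6, Milnor number mu = 6.

The Hessian of f at 0 has rank 1. Corank 2; j^3 = (u - 2*v)^2*(u - v) has shape L^2 M (L != M), so D-series; mu = 6 gives D_6.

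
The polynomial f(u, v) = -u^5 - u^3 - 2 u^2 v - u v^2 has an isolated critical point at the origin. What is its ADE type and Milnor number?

Type D_6, Milnor number mu = 6.

The Hessian of f at 0 has rank 0. Corank 2; j^3 = -u*(u + v)^2 has shape L^2 M (L != M), so D-series; mu = 6 gives D_6.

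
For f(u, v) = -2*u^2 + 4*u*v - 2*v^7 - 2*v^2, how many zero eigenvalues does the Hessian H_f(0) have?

1

Hessian at 0 has rank 1.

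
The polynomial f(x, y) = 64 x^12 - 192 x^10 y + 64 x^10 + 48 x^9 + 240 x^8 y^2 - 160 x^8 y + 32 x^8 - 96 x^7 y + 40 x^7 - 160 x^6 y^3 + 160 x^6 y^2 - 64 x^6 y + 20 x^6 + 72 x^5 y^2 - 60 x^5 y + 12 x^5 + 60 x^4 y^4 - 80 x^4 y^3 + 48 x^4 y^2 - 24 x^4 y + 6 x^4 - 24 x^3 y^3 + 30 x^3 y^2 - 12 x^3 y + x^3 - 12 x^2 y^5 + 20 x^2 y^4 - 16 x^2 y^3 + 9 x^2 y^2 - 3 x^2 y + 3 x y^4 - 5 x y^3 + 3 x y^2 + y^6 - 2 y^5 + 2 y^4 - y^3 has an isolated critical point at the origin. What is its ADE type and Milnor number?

Type E_{7}, Milnor number mu = 7.

The Hessian of f at 0 has rank 0. Corank 2; j^3 = (x - y)^3 is a perfect cube, so E-series; the 4-jet and mu = 7 give E_7.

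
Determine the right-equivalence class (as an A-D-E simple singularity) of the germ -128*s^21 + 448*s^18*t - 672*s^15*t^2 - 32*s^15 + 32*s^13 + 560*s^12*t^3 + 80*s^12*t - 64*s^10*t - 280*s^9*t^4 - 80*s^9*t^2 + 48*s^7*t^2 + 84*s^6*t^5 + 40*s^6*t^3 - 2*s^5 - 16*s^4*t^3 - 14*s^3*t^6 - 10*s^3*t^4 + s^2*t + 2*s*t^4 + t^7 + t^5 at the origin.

D6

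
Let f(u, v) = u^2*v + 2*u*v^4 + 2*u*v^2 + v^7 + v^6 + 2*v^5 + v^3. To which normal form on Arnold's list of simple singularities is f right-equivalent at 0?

D_7

The Hessian of f at 0 has rank 0. Corank 2; j^3 = v*(u + v)^2 has shape L^2 M (L != M), so D-series; mu = 7 gives D_7.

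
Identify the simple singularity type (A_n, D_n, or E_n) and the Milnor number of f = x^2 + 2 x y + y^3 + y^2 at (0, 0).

The Hessian of f at 0 has rank 1. Corank 1: A-series; mu = 2 gives A_2.

Type A2, Milnor number mu = 2.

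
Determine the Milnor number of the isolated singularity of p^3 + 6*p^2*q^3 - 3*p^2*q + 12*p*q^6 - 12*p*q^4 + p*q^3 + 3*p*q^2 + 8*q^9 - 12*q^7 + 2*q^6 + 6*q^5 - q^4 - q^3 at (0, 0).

The Hessian of f at 0 is [[0, 0], [0, 0]] with rank 0, so corank 2. A Groebner basis of the Jacobian ideal J(f) in C{p,q} is {p^3 - 3*p^2*q - 6*p^2 + 12*p*q - 6*q^2, 3*p^2 + p*q^2 - 6*p*q + 3*q^2, 3*p^2 - 6*p*q + q^3 + 3*q^2}; counting standard monomials gives mu = 7. Corank 2; j^3 = (p - q)^3 is a perfect cube, so E-series; the 4-jet and mu = 7 give E_7.

7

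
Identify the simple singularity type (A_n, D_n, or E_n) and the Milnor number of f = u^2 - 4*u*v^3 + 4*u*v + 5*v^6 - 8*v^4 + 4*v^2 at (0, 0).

Type A_5, Milnor number mu = 5.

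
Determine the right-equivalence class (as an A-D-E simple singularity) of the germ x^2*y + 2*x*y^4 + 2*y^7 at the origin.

The Hessian of f at 0 is [[0, 0], [0, 0]] with rank 0, so corank 2. A Groebner basis of the Jacobian ideal J(f) in C{x,y} is {-x^2/6 + x*y^3, x*y + y^4, x^3, x^2*y}; counting standard monomials gives mu = 8. Corank 2; j^3 = x^2*y has shape L^2 M (L != M), so D-series; mu = 8 gives D_8.

D_8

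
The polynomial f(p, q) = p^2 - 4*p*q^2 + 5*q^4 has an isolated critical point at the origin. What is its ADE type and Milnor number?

The Hessian of f at 0 is [[2, 0], [0, 0]] with rank 1, so corank 1. A Groebner basis of the Jacobian ideal J(f) in C{p,q} is {p^2, p*q, -p/2 + q^2}; counting standard monomials gives mu = 3. Corank 1: A-series; mu = 3 gives A_3.

Type A_{3}, Milnor number mu = 3.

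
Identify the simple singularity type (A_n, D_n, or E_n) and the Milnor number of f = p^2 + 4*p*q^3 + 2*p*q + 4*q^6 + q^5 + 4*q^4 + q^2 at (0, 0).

Type A_4, Milnor number mu = 4.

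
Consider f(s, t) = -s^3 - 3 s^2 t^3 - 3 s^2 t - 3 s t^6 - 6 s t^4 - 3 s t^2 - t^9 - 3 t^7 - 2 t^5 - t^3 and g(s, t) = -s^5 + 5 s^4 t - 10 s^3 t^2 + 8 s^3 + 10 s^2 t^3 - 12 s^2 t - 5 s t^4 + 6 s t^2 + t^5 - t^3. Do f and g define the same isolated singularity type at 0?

Yes.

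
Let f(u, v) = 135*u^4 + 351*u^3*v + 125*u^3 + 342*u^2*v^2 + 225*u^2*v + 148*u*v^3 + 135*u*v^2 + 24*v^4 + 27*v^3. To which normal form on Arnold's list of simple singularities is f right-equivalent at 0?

E_7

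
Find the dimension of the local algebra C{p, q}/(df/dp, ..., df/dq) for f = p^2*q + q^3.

4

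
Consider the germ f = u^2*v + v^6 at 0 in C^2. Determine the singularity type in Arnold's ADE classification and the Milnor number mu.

Type D_7, Milnor number mu = 7.

The Hessian of f at 0 is [[0, 0], [0, 0]] with rank 0, so corank 2. A Groebner basis of the Jacobian ideal J(f) in C{u,v} is {u^2/6 + v^5, u^3, u*v}; counting standard monomials gives mu = 7. Corank 2; j^3 = u^2*v has shape L^2 M (L != M), so D-series; mu = 7 gives D_7.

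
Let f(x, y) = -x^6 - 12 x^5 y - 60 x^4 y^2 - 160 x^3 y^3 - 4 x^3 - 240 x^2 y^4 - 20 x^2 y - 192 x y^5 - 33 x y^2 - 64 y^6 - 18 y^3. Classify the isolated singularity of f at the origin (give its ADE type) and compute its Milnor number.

Type D_7, Milnor number mu = 7.

The Hessian of f at 0 has rank 0. Corank 2; j^3 = -(x + 2*y)*(2*x + 3*y)^2 has shape L^2 M (L != M), so D-series; mu = 7 gives D_7.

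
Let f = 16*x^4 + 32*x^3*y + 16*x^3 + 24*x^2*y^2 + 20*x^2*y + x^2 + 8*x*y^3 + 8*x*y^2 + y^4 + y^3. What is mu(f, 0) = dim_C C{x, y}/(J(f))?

2

The Hessian of f at 0 has rank 1. Corank 1: A-series; mu = 2 gives A_2.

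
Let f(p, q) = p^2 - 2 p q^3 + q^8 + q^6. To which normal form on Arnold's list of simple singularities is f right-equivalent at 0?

The Hessian of f at 0 has rank 1. Corank 1: A-series; mu = 7 gives A_7.

A7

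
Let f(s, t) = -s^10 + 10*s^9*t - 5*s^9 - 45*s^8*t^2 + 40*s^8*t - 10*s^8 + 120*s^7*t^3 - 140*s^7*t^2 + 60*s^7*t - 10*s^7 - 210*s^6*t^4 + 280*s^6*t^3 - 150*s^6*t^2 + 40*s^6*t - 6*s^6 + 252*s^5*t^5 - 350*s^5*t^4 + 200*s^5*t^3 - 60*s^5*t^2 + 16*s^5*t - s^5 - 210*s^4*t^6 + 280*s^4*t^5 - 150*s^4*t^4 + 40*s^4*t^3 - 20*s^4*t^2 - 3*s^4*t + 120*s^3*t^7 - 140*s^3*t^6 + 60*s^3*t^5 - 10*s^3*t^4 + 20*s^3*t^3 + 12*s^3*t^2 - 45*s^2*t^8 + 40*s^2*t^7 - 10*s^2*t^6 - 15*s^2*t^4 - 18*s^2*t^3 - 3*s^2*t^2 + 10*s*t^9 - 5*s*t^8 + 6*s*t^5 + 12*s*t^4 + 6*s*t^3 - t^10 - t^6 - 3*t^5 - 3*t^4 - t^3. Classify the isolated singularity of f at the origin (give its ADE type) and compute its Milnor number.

The Hessian of f at 0 is [[0, 0], [0, 0]] with rank 0, so corank 2. A Groebner basis of the Jacobian ideal J(f) in C{s,t} is {s^4, s^2*t - s*t^2 + t^2/2, t^3}; counting standard monomials gives mu = 8. Corank 2; j^3 = -t^3 is a perfect cube, so E-series; the 5-jet and mu = 8 give E_8.

Type E8, Milnor number mu = 8.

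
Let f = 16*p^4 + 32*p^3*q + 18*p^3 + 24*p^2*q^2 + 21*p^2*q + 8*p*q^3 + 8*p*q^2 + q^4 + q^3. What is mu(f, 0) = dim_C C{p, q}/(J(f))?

The Hessian of f at 0 is [[0, 0], [0, 0]] with rank 0, so corank 2. A Groebner basis of the Jacobian ideal J(f) in C{p,q} is {p*q^2 + 27*p*q/8 + 9*q^2/8, -81*p*q/8 + q^3 - 27*q^2/8, p^2 + 5*p*q/6 + q^2/6}; counting standard monomials gives mu = 5. Corank 2; j^3 = (2*p + q)*(3*p + q)^2 has shape L^2 M (L != M), so D-series; mu = 5 gives D_5.

5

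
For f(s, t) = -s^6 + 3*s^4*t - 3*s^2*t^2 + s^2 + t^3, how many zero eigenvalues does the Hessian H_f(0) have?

1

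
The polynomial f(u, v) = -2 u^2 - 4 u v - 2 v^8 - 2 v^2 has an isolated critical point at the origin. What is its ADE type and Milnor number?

The Hessian of f at 0 is [[-4, -4], [-4, -4]] with rank 1, so corank 1. A Groebner basis of the Jacobian ideal J(f) in C{u,v} is {v^7, u + v}; counting standard monomials gives mu = 7. Corank 1: A-series; mu = 7 gives A_7.

Type A_{7}, Milnor number mu = 7.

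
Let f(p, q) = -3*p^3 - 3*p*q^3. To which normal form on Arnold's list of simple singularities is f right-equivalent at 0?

The Hessian of f at 0 has rank 0. Corank 2; j^3 = -3*p^3 is a perfect cube, so E-series; the 4-jet and mu = 7 give E_7.

E7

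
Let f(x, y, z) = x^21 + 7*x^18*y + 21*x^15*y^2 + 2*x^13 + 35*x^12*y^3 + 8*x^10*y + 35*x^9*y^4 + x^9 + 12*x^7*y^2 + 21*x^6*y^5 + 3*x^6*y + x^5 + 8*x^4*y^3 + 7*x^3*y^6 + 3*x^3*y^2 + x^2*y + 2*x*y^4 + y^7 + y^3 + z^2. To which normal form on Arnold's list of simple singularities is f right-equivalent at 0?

The Hessian of f at 0 has rank 1. Corank 2; j^3 = y*(x^2 + y^2) splits into three distinct lines over C (the quadratic factor has nonzero discriminant), so D_4.

D4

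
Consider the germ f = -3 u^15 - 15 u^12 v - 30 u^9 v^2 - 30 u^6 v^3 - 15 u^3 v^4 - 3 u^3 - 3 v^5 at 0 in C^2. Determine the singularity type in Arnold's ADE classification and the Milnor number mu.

The Hessian of f at 0 has rank 0. Corank 2; j^3 = -3*u^3 is a perfect cube, so E-series; the 5-jet and mu = 8 give E_8.

Type E_8, Milnor number mu = 8.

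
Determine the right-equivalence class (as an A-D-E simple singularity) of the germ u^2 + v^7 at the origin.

A6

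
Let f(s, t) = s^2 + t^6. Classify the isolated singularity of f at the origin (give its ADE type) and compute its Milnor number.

Type A_5, Milnor number mu = 5.

The Hessian of f at 0 is [[2, 0], [0, 0]] with rank 1, so corank 1. A Groebner basis of the Jacobian ideal J(f) in C{s,t} is {t^5, s}; counting standard monomials gives mu = 5. Corank 1: A-series; mu = 5 gives A_5.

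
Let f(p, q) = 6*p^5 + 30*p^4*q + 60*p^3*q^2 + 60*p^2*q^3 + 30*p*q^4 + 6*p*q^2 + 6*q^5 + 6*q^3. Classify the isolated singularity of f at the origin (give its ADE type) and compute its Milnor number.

Type D_{6}, Milnor number mu = 6.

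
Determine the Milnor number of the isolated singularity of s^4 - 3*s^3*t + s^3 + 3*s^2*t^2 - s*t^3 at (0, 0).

7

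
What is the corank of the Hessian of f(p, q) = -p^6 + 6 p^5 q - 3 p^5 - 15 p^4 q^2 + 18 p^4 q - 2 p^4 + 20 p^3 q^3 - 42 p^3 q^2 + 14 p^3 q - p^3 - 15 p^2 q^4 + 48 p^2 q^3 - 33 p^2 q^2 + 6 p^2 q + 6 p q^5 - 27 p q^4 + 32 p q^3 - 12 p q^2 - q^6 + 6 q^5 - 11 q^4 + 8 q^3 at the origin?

Hessian at 0 has rank 0.

2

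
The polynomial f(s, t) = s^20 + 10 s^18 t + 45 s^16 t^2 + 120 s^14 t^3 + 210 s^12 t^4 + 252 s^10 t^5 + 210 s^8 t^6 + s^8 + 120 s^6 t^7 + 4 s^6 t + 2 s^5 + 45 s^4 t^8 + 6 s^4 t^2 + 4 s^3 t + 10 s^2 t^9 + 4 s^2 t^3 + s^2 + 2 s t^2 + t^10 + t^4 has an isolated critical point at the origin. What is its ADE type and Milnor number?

The Hessian of f at 0 has rank 1. Corank 1: A-series; mu = 9 gives A_9.

Type A_{9}, Milnor number mu = 9.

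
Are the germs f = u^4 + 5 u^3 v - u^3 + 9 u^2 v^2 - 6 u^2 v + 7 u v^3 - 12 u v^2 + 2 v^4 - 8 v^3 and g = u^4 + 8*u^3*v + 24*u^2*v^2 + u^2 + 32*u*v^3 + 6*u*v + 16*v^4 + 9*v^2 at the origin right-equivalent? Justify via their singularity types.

The Hessian of f at 0 has rank 0. Corank 2; j^3 = -(u + 2*v)^3 is a perfect cube, so E-series; the 4-jet and mu = 7 give E_7. The Hessian of g at 0 has rank 1. Corank 1: A-series; mu = 3 gives A_3. f is E_7 but g is A_3, hence not right-equivalent.

No.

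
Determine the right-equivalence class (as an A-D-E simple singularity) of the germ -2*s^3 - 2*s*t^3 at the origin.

The Hessian of f at 0 has rank 0. Corank 2; j^3 = -2*s^3 is a perfect cube, so E-series; the 4-jet and mu = 7 give E_7.

E_7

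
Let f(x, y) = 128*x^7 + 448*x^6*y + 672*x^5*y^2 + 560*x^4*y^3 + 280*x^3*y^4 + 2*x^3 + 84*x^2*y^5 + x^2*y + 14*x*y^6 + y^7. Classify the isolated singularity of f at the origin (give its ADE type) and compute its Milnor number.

Type D_{8}, Milnor number mu = 8.

The Hessian of f at 0 has rank 0. Corank 2; j^3 = x^2*(2*x + y) has shape L^2 M (L != M), so D-series; mu = 8 gives D_8.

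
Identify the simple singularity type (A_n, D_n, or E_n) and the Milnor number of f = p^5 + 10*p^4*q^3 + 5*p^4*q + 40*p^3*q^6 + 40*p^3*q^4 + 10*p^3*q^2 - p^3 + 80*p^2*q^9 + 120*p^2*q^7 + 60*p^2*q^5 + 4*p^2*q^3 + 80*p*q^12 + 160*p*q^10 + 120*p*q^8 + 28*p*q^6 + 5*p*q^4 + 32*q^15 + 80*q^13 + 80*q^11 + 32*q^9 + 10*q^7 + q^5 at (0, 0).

Type E_8, Milnor number mu = 8.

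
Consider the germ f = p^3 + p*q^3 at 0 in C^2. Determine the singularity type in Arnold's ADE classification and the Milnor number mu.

Type E7, Milnor number mu = 7.

The Hessian of f at 0 is [[0, 0], [0, 0]] with rank 0, so corank 2. A Groebner basis of the Jacobian ideal J(f) in C{p,q} is {p^3, p*q^2, 3*p^2 + q^3}; counting standard monomials gives mu = 7. Corank 2; j^3 = p^3 is a perfect cube, so E-series; the 4-jet and mu = 7 give E_7.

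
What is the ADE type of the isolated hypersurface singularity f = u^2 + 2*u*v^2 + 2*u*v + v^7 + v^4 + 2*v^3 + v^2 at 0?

The Hessian of f at 0 is [[2, 2], [2, 2]] with rank 1, so corank 1. A Groebner basis of the Jacobian ideal J(f) in C{u,v} is {u^3 + 3*u^2*v - 3*u^2 - 4*u*v + u + v, u + v^2 + v}; counting standard monomials gives mu = 6. Corank 1: A-series; mu = 6 gives A_6.

A_{6}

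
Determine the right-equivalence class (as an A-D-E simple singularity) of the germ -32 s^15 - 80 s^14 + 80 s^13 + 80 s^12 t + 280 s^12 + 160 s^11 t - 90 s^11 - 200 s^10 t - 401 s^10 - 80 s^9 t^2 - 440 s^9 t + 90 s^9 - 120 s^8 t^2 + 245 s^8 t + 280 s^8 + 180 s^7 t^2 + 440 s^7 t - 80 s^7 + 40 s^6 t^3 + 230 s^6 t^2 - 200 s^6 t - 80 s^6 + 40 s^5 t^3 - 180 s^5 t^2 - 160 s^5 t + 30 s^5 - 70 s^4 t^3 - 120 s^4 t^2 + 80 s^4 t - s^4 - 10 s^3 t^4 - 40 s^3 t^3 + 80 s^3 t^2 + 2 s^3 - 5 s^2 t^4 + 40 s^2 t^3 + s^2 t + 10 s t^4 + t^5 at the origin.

D_{6}

The Hessian of f at 0 has rank 0. Corank 2; j^3 = s^2*(2*s + t) has shape L^2 M (L != M), so D-series; mu = 6 gives D_6.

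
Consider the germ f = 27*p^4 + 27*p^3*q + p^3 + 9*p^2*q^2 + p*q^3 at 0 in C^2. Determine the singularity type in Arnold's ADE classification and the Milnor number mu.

Type E_7, Milnor number mu = 7.

The Hessian of f at 0 is [[0, 0], [0, 0]] with rank 0, so corank 2. A Groebner basis of the Jacobian ideal J(f) in C{p,q} is {p^2/3 + q^4 + q^3/9, p^3, p^2*q - p^2/9 - q^3/27, 2*p^2/3 + p*q^2 + 2*q^3/9}; counting standard monomials gives mu = 7. Corank 2; j^3 = p^3 is a perfect cube, so E-series; the 4-jet and mu = 7 give E_7.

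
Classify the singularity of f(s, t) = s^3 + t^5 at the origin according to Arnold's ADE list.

The Hessian of f at 0 has rank 0. Corank 2; j^3 = s^3 is a perfect cube, so E-series; the 5-jet and mu = 8 give E_8.

E_{8}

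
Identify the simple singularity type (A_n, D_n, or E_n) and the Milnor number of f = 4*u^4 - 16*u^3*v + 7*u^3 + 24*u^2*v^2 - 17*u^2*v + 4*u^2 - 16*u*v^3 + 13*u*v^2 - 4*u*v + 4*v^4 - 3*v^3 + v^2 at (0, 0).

The Hessian of f at 0 has rank 1. Corank 1: A-series; mu = 2 gives A_2.

Type A2, Milnor number mu = 2.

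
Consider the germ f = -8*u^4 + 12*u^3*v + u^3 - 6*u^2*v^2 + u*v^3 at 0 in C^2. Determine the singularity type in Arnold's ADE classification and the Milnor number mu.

Type E_7, Milnor number mu = 7.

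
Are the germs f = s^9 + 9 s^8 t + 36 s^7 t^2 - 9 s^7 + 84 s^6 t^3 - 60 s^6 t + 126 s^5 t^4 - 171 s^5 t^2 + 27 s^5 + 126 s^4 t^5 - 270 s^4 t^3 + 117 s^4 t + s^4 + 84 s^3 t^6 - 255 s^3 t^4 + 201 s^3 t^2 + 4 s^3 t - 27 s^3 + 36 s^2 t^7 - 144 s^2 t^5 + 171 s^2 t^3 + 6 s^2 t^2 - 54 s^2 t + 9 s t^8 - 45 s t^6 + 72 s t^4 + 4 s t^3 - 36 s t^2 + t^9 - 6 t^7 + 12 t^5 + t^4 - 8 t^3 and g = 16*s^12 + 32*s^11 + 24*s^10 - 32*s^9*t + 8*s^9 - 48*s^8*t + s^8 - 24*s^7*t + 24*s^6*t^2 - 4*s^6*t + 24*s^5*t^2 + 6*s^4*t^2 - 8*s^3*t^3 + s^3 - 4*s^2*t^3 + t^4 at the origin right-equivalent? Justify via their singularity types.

The Hessian of f at 0 has rank 0. Corank 2; j^3 = -(3*s + 2*t)^3 is a perfect cube, so E-series; the 4-jet and mu = 6 give E_6. The Hessian of g at 0 has rank 0. Corank 2; j^3 = s^3 is a perfect cube, so E-series; the 4-jet and mu = 6 give E_6. Both have type E_6, hence right-equivalent.

Yes.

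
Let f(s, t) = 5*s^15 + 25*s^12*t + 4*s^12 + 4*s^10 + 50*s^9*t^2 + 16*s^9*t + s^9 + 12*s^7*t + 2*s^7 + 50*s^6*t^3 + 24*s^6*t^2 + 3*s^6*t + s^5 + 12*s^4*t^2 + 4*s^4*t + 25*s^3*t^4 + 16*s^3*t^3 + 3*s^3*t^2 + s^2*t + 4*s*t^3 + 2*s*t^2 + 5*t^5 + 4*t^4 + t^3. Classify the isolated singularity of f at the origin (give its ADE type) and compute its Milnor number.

Type D6, Milnor number mu = 6.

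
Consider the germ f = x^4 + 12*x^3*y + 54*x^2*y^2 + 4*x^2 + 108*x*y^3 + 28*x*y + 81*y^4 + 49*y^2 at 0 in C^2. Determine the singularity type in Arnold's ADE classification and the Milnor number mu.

The Hessian of f at 0 is [[8, 28], [28, 98]] with rank 1, so corank 1. A Groebner basis of the Jacobian ideal J(f) in C{x,y} is {y^3, x + 7*y/2}; counting standard monomials gives mu = 3. Corank 1: A-series; mu = 3 gives A_3.

Type A_3, Milnor number mu = 3.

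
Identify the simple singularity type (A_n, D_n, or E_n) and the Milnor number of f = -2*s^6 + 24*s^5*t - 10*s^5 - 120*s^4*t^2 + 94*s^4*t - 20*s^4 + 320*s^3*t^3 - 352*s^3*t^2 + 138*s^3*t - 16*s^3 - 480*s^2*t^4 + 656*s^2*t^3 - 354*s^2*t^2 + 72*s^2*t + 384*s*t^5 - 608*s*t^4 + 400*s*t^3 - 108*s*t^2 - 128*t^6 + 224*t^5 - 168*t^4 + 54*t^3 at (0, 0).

The Hessian of f at 0 is [[0, 0], [0, 0]] with rank 0, so corank 2. A Groebner basis of the Jacobian ideal J(f) in C{s,t} is {-768*s^2/5 + 2304*s*t/5 + t^4 - 8*t^3/5 - 1728*t^2/5, s^3 + 180*s^2 - 540*s*t - 3*t^3/2 + 405*t^2, s^2*t + 392*s^2/5 - 1176*s*t/5 - 43*t^3/30 + 882*t^2/5, 128*s^2/5 + s*t^2 - 384*s*t/5 - 37*t^3/30 + 288*t^2/5}; counting standard monomials gives mu = 7. Corank 2; j^3 = -2*(2*s - 3*t)^3 is a perfect cube, so E-series; the 4-jet and mu = 7 give E_7.

Type E_{7}, Milnor number mu = 7.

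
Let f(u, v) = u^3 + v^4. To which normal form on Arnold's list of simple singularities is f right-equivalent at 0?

The Hessian of f at 0 has rank 0. Corank 2; j^3 = u^3 is a perfect cube, so E-series; the 4-jet and mu = 6 give E_6.

E6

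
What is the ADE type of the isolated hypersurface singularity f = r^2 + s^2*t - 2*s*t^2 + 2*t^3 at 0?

D_4

The Hessian of f at 0 has rank 1. Corank 2; j^3 = t*(s^2 - 2*s*t + 2*t^2) splits into three distinct lines over C (the quadratic factor has nonzero discriminant), so D_4.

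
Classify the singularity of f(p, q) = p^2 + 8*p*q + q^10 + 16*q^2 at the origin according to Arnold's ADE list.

A_9

The Hessian of f at 0 has rank 1. Corank 1: A-series; mu = 9 gives A_9.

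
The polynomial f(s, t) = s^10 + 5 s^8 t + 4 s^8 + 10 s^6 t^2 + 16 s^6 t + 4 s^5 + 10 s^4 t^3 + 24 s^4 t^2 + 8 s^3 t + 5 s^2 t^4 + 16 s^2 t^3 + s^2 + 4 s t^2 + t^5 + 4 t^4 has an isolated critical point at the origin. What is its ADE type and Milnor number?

The Hessian of f at 0 has rank 1. Corank 1: A-series; mu = 4 gives A_4.

Type A_{4}, Milnor number mu = 4.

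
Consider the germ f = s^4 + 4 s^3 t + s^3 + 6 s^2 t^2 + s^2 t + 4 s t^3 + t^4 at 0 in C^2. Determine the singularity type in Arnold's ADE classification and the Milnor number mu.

Type D5, Milnor number mu = 5.

The Hessian of f at 0 has rank 0. Corank 2; j^3 = s^2*(s + t) has shape L^2 M (L != M), so D-series; mu = 5 gives D_5.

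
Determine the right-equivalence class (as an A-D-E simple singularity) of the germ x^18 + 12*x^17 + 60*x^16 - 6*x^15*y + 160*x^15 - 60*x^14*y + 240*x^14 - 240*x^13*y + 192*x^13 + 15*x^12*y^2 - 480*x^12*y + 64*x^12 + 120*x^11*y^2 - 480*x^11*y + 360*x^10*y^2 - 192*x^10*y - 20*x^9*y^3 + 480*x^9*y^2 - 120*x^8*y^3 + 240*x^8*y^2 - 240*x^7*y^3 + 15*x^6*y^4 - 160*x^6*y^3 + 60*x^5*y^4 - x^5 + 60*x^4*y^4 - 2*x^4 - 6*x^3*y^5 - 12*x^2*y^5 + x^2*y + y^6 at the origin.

The Hessian of f at 0 has rank 0. Corank 2; j^3 = x^2*y has shape L^2 M (L != M), so D-series; mu = 7 gives D_7.

D_7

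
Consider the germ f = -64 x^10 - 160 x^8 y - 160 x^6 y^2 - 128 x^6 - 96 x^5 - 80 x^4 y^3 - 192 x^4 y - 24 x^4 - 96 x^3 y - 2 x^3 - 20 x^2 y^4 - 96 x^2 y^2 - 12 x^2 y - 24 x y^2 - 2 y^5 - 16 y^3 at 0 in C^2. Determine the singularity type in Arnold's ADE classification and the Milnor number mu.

The Hessian of f at 0 is [[0, 0], [0, 0]] with rank 0, so corank 2. A Groebner basis of the Jacobian ideal J(f) in C{x,y} is {x^2/512 + x*y^3 + x*y^2/16 + x*y/128 + y^3/8 + y^2/128, y^4, x^3 + 3*x^2/8 + 3*x*y/2 + 8*y^3 + 3*y^2/2, x^2*y - x^2/16 + 2*x*y^2 - x*y/4 - y^2/4}; counting standard monomials gives mu = 8. Corank 2; j^3 = -2*(x + 2*y)^3 is a perfect cube, so E-series; the 5-jet and mu = 8 give E_8.

Type E_{8}, Milnor number mu = 8.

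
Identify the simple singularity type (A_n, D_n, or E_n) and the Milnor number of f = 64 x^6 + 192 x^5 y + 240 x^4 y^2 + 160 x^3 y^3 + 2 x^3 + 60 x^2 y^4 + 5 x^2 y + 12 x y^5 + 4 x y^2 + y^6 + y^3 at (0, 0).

Type D_{7}, Milnor number mu = 7.

The Hessian of f at 0 has rank 0. Corank 2; j^3 = (x + y)^2*(2*x + y) has shape L^2 M (L != M), so D-series; mu = 7 gives D_7.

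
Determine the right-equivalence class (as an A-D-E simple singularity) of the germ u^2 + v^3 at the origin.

The Hessian of f at 0 is [[2, 0], [0, 0]] with rank 1, so corank 1. A Groebner basis of the Jacobian ideal J(f) in C{u,v} is {v^2, u}; counting standard monomials gives mu = 2. Corank 1: A-series; mu = 2 gives A_2.

A2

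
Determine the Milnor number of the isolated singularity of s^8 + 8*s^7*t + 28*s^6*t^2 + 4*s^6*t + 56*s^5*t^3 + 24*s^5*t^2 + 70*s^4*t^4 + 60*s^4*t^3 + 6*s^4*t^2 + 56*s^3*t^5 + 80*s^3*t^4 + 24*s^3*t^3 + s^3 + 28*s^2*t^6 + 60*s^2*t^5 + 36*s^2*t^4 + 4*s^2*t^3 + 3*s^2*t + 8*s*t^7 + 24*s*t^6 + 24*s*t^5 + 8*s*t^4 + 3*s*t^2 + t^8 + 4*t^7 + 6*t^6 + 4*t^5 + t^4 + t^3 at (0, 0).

The Hessian of f at 0 is [[0, 0], [0, 0]] with rank 0, so corank 2. A Groebner basis of the Jacobian ideal J(f) in C{s,t} is {t^3, s^2 + 2*s*t + t^2}; counting standard monomials gives mu = 6. Corank 2; j^3 = (s + t)^3 is a perfect cube, so E-series; the 4-jet and mu = 6 give E_6.

6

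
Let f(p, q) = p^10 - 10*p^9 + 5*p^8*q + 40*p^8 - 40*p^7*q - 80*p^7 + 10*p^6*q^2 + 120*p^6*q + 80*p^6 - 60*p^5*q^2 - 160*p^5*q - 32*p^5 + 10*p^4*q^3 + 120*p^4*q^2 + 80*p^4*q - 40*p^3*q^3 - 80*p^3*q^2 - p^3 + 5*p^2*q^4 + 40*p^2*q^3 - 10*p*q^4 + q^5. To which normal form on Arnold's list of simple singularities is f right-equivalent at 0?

The Hessian of f at 0 is [[0, 0], [0, 0]] with rank 0, so corank 2. A Groebner basis of the Jacobian ideal J(f) in C{p,q} is {q^5, p*q^3 - q^4/8, p^2}; counting standard monomials gives mu = 8. Corank 2; j^3 = -p^3 is a perfect cube, so E-series; the 5-jet and mu = 8 give E_8.

E_8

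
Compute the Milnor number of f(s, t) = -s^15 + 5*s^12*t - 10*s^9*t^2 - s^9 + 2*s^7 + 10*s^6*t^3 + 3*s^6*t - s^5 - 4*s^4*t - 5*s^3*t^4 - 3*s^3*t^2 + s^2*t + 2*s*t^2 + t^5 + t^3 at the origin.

6

The Hessian of f at 0 is [[0, 0], [0, 0]] with rank 0, so corank 2. A Groebner basis of the Jacobian ideal J(f) in C{s,t} is {s*t + t^4 + t^2, s*t^2 + t^3, s^2 - 3*s*t - 4*t^2}; counting standard monomials gives mu = 6. Corank 2; j^3 = t*(s + t)^2 has shape L^2 M (L != M), so D-series; mu = 6 gives D_6.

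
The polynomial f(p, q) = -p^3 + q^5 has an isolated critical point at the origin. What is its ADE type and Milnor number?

The Hessian of f at 0 has rank 0. Corank 2; j^3 = -p^3 is a perfect cube, so E-series; the 5-jet and mu = 8 give E_8.

Type E8, Milnor number mu = 8.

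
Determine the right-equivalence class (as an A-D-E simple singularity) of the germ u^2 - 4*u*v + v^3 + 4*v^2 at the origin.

A_2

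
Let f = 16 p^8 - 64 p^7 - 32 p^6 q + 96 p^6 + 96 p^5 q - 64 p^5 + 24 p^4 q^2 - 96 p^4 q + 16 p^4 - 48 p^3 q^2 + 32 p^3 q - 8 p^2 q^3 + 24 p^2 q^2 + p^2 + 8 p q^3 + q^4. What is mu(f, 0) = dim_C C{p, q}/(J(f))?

3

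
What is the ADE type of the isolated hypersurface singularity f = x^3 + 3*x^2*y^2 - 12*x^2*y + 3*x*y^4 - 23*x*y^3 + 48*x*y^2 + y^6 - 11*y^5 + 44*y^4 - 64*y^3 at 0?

E_7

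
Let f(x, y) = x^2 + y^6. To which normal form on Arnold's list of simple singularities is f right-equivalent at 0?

The Hessian of f at 0 has rank 1. Corank 1: A-series; mu = 5 gives A_5.

A_{5}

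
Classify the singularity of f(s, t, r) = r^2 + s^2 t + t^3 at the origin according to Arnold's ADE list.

The Hessian of f at 0 is [[0, 0, 0], [0, 0, 0], [0, 0, 2]] with rank 1, so corank 2. A Groebner basis of the Jacobian ideal J(f) in C{s,t,r} is {t^3, s^2 + 3*t^2, s*t, r}; counting standard monomials gives mu = 4. Corank 2; j^3 = t*(s^2 + t^2) splits into three distinct lines over C (the quadratic factor has nonzero discriminant), so D_4.

D4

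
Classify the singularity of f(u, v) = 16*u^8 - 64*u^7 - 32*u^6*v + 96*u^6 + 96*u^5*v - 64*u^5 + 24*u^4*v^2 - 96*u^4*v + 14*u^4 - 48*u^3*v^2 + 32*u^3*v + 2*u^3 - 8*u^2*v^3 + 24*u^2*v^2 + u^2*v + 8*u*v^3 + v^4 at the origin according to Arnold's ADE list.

The Hessian of f at 0 has rank 0. Corank 2; j^3 = u^2*(2*u + v) has shape L^2 M (L != M), so D-series; mu = 5 gives D_5.

D_{5}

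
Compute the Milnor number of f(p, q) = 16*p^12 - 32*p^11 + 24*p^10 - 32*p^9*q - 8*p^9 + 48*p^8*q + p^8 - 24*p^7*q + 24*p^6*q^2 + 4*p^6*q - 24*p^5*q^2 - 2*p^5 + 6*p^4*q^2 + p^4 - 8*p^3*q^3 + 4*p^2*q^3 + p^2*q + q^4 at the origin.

5

The Hessian of f at 0 has rank 0. Corank 2; j^3 = p^2*q has shape L^2 M (L != M), so D-series; mu = 5 gives D_5.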